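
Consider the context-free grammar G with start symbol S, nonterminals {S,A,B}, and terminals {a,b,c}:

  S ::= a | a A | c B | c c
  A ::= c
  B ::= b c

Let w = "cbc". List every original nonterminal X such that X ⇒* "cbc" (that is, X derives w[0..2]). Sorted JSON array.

Convert to CNF:
  S -> T1 B | T1 T1 | T2 A | a
  A -> c
  B -> T0 T1
  T0 -> b
  T1 -> c
  T2 -> a

CYK fill — only the sub-triangle for w[0..2]:
  T[0,0] 'c' = {A,T1}  orig:{A}
  T[1,1] 'b' = {T0}  orig:{}
  T[2,2] 'c' = {A,T1}  orig:{A}
  T[0,1] 'cb' = ∅
  T[1,2] 'bc' = {B}
  T[0,2] 'cbc' = {S}

Original NTs in T[0,2] deriving "cbc": ["S"]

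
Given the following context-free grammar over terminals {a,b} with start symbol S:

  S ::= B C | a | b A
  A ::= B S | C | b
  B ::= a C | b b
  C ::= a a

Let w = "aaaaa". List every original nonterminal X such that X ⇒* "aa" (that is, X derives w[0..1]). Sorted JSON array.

Convert to CNF:
  S -> B C | T1 A | a
  A -> B S | T0 T0 | b
  B -> T0 C | T1 T1
  C -> T0 T0
  T0 -> a
  T1 -> b

CYK fill — only the sub-triangle for w[0..1]:
  T[0,0] 'a' = {S,T0}  orig:{S}
  T[1,1] 'a' = {S,T0}  orig:{S}
  T[0,1] 'aa' = {A,C}

Original NTs in T[0,1] deriving "aa": ["A", "C"]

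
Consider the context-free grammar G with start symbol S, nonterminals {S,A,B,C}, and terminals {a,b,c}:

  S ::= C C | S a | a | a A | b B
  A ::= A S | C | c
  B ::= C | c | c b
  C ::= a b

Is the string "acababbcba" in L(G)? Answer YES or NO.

CNF form of G:
  S -> C C | S T0 | T0 A | T1 B | a
  A -> A S | T0 T1 | c
  B -> T0 T1 | T2 T1 | c
  C -> T0 T1
  T0 -> a
  T1 -> b
  T2 -> c

Fill CYK table bottom-up:
  cell(0,0) a: {S,T0}  orig:{S}
  cell(1,1) c: {A,B,T2}  orig:{A,B}
  cell(2,2) a: {S,T0}  orig:{S}
  cell(3,3) b: {T1}  orig:{}
  cell(4,4) a: {S,T0}  orig:{S}
  cell(5,5) b: {T1}  orig:{}
  cell(6,6) b: {T1}  orig:{}
  cell(7,7) c: {A,B,T2}  orig:{A,B}
  cell(8,8) b: {T1}  orig:{}
  cell(9,9) a: {S,T0}  orig:{S}
  cell(0,1) ac: {S}
  cell(1,2) ca: {A}
  cell(2,3) ab: {A,B,C}
  cell(3,4) ba: ∅
  cell(4,5) ab: {A,B,C}
  cell(5,6) bb: ∅
  cell(6,7) bc: {S}
  cell(7,8) cb: {B}
  cell(8,9) ba: ∅
  cell(0,2) aca: {S}
  cell(1,3) cab: ∅
  cell(2,4) aba: {A}
  cell(3,5) bab: {S}
  cell(4,6) abb: ∅
  cell(5,7) bbc: ∅
  cell(6,8) bcb: {S}
  cell(7,9) cba: ∅
  cell(0,3) acab: ∅
  cell(1,4) caba: ∅
  cell(2,5) abab: {S}
  cell(3,6) babb: ∅
  cell(4,7) abbc: {A}
  cell(5,8) bbcb: ∅
  cell(6,9) bcba: {S}
  cell(0,4) acaba: ∅
  cell(1,5) cabab: {A}
  cell(2,6) ababb: ∅
  cell(3,7) babbc: ∅
  cell(4,8) abbcb: {A}
  cell(5,9) bbcba: ∅
  cell(0,5) acabab: {S}
  cell(1,6) cababb: ∅
  cell(2,7) ababbc: ∅
  cell(3,8) babbcb: ∅
  cell(4,9) abbcba: {A}
  cell(0,6) acababb: ∅
  cell(1,7) cababbc: {A}
  cell(2,8) ababbcb: ∅
  cell(3,9) babbcba: ∅
  cell(0,7) acababbc: {S}
  cell(1,8) cababbcb: {A}
  cell(2,9) ababbcba: ∅
  cell(0,8) acababbcb: {S}
  cell(1,9) cababbcba: {A}
  cell(0,9) acababbcba: {S}

S ∈ T[0,9] ⇒ YES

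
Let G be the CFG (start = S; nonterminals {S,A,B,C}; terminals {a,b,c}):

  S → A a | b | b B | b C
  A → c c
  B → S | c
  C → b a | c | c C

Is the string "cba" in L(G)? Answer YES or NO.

Convert to CNF:
  S -> A T1 | T2 B | T2 C | b
  A -> T0 T0
  B -> A T1 | T2 B | T2 C | b | c
  C -> T0 C | T2 T1 | c
  T0 -> c
  T1 -> a
  T2 -> b

CYK fill:
  [0..0]={B,C,T0}  "c"  orig:{B,C}
  [1..1]={B,S,T2}  "b"  orig:{B,S}
  [2..2]={T1}  "a"  orig:{}
  [0..1]=∅  "cb"
  [1..2]={C}  "ba"
  [0..2]={C}  "cba"

S ∉ T[0,2] ⇒ NO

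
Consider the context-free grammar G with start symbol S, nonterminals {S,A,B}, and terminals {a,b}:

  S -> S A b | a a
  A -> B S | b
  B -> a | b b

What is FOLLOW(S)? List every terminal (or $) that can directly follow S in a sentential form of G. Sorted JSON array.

FIRST iteration:
iter 1:
  A via A→b: +{b}
  B via B→a: +{a}
  B via B→b b: +{b}
  S via S→a a: +{a}
  FIRST(S)={a}  FIRST(A)={b}  FIRST(B)={a,b}
iter 2:
  A via A→B S: +{a}
  FIRST(S)={a}  FIRST(A)={a,b}  FIRST(B)={a,b}
iter 3: (no change)
  FIRST(S)={a}  FIRST(A)={a,b}  FIRST(B)={a,b}

FOLLOW sets:
initialize: $ ∈ FOLLOW(S)
[1]
  A→B S: FOLLOW(B) ⊇ FIRST(S) = {a}; new: +{a}
  S→S A b: FOLLOW(S) ⊇ FIRST(A) = {a,b}; new: +{a,b}
  S→S A b: FOLLOW(A) ⊇ FIRST(b) = {b}; new: +{b}
  FOLLOW(S)={$,a,b}  FOLLOW(A)={b}  FOLLOW(B)={a}
[2] — fixpoint
  FOLLOW(S)={$,a,b}  FOLLOW(A)={b}  FOLLOW(B)={a}

FOLLOW(S) = ["$", "a", "b"]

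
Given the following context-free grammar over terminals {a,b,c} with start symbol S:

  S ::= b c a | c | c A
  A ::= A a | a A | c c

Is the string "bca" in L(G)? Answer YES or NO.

Convert to CNF:
  S -> T1 A | T2 X3 | c
  A -> A T0 | T0 A | T1 T1
  T0 -> a
  T1 -> c
  T2 -> b
  X3 -> T1 T0

CYK table (by increasing span):
  T[0,0] 'b' = {T2}  orig:{}
  T[1,1] 'c' = {S,T1}  orig:{S}
  T[2,2] 'a' = {T0}  orig:{}
  T[0,1] 'bc' = ∅
  T[1,2] 'ca' = {X3}  orig:{}
  T[0,2] 'bca' = {S}

S ∈ T[0,2] ⇒ YES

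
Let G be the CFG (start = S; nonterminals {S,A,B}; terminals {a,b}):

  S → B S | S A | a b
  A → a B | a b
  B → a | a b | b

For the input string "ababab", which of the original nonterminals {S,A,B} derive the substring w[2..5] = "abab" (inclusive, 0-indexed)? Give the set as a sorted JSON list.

Convert to CNF:
  S -> B S | S A | T0 T1
  A -> T0 B | T0 T1
  B -> T0 T1 | a | b
  T0 -> a
  T1 -> b

Fill CYK table bottom-up — only the sub-triangle for w[2..5]:
  T[2,2] 'a' = {B,T0}  orig:{B}
  T[3,3] 'b' = {B,T1}  orig:{B}
  T[4,4] 'a' = {B,T0}  orig:{B}
  T[5,5] 'b' = {B,T1}  orig:{B}
  T[2,3] 'ab' = {A,B,S}
  T[3,4] 'ba' = ∅
  T[4,5] 'ab' = {A,B,S}
  T[2,4] 'aba' = ∅
  T[3,5] 'bab' = {S}
  T[2,5] 'abab' = {S}

Original NTs in T[2,5] deriving "abab": ["S"]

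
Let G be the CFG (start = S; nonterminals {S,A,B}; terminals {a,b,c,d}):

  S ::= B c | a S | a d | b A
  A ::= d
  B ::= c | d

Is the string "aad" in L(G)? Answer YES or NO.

Convert to CNF:
  S -> B T0 | T1 S | T1 T2 | T3 A
  A -> d
  B -> c | d
  T0 -> c
  T1 -> a
  T2 -> d
  T3 -> b

CYK table (by increasing span):
  T[0,0] 'a' = {T1}  orig:{}
  T[1,1] 'a' = {T1}  orig:{}
  T[2,2] 'd' = {A,B,T2}  orig:{A,B}
  T[0,1] 'aa' = ∅
  T[1,2] 'ad' = {S}
  T[0,2] 'aad' = {S}

S ∈ T[0,2] ⇒ YES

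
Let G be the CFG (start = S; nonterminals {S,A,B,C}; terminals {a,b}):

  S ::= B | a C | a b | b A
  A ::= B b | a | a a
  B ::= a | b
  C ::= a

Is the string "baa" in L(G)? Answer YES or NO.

CNF form of G:
  S -> T0 A | T1 C | T1 T0 | a | b
  A -> B T0 | T1 T1 | a
  B -> a | b
  C -> a
  T0 -> b
  T1 -> a

Fill CYK table bottom-up:
  [0..0]={B,S,T0}  "b"  orig:{B,S}
  [1..1]={A,B,C,S,T1}  "a"  orig:{A,B,C,S}
  [2..2]={A,B,C,S,T1}  "a"  orig:{A,B,C,S}
  [0..1]={S}  "ba"
  [1..2]={A,S}  "aa"
  [0..2]={S}  "baa"

S ∈ T[0,2] ⇒ YES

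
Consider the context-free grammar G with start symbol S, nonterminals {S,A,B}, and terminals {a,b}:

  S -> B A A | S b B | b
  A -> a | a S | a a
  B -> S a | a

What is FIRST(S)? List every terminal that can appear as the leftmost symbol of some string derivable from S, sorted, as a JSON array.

FIRST sets, iterate to fixpoint:
iter 1:
  A via A→a: +{a}
  B via B→a: +{a}
  S via S→B A A: +{a}
  S via S→b: +{b}
  FIRST(S)={a,b}  FIRST(A)={a}  FIRST(B)={a}
iter 2:
  B via B→S a: +{b}
  FIRST(S)={a,b}  FIRST(A)={a}  FIRST(B)={a,b}
iter 3: done
  FIRST(S)={a,b}  FIRST(A)={a}  FIRST(B)={a,b}

FIRST(S) = ["a", "b"]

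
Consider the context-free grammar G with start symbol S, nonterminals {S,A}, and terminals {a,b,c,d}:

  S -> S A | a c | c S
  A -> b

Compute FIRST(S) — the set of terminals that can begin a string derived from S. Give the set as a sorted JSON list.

FIRST sets, iterate to fixpoint:
round 1:
  A via A→b: +{b}
  S via S→a c: +{a}
  S via S→c S: +{c}
  FIRST(S)={a,c}  FIRST(A)={b}
round 2: (stable)
  FIRST(S)={a,c}  FIRST(A)={b}

FIRST(S) = ["a", "c"]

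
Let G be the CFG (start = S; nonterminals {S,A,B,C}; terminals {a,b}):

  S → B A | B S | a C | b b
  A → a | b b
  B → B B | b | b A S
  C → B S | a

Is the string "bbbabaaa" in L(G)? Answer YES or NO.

Convert to CNF:
  S -> B A | B S | T0 T0 | T1 C
  A -> T0 T0 | a
  B -> B B | T0 X2 | b
  C -> B S | a
  T0 -> b
  T1 -> a
  X2 -> A S

CYK fill:
  cell(0,0) b: {B,T0}  orig:{B}
  cell(1,1) b: {B,T0}  orig:{B}
  cell(2,2) b: {B,T0}  orig:{B}
  cell(3,3) a: {A,C,T1}  orig:{A,C}
  cell(4,4) b: {B,T0}  orig:{B}
  cell(5,5) a: {A,C,T1}  orig:{A,C}
  cell(6,6) a: {A,C,T1}  orig:{A,C}
  cell(7,7) a: {A,C,T1}  orig:{A,C}
  cell(0,1) bb: {A,B,S}
  cell(1,2) bb: {A,B,S}
  cell(2,3) ba: {S}
  cell(3,4) ab: ∅
  cell(4,5) ba: {S}
  cell(5,6) aa: {S}
  cell(6,7) aa: {S}
  cell(0,2) bbb: {B,C,S}
  cell(1,3) bba: {C,S}
  cell(2,4) bab: ∅
  cell(3,5) aba: {X2}  orig:{}
  cell(4,6) baa: {C,S}
  cell(5,7) aaa: {X2}  orig:{}
  cell(0,3) bbba: {C,S,X2}  orig:{C,S}
  cell(1,4) bbab: ∅
  cell(2,5) baba: {B}
  cell(3,6) abaa: {S,X2}  orig:{S}
  cell(4,7) baaa: {B}
  cell(0,4) bbbab: ∅
  cell(1,5) bbaba: {B}
  cell(2,6) babaa: {B,C,S}
  cell(3,7) abaaa: ∅
  cell(0,5) bbbaba: {B}
  cell(1,6) bbabaa: {B,C,S,X2}  orig:{B,C,S}
  cell(2,7) babaaa: {C,S}
  cell(0,6) bbbabaa: {B,C,S,X2}  orig:{B,C,S}
  cell(1,7) bbabaaa: {C,S}
  cell(0,7) bbbabaaa: {C,S,X2}  orig:{C,S}

S ∈ T[0,7] ⇒ YES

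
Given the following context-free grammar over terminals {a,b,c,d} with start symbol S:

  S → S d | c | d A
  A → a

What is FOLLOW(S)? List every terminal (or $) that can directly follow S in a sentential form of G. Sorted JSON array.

FIRST iteration:
iter 1:
  A via A→a: +{a}
  S via S→c: +{c}
  S via S→d A: +{d}
  FIRST(S)={c,d}  FIRST(A)={a}
iter 2: — fixpoint
  FIRST(S)={c,d}  FIRST(A)={a}

FOLLOW iteration:
seed FOLLOW(S) with $
pass 1:
  S→S d: FOLLOW(S) ⊇ FIRST(d) = {d}; new: +{d}
  S→d A: FOLLOW(A) ⊇ FOLLOW(S) ⊇ {$,d}; new: +{$,d}
  FOLLOW(S)={$,d}  FOLLOW(A)={$,d}
pass 2: (no change)
  FOLLOW(S)={$,d}  FOLLOW(A)={$,d}

FOLLOW(S) = ["$", "d"]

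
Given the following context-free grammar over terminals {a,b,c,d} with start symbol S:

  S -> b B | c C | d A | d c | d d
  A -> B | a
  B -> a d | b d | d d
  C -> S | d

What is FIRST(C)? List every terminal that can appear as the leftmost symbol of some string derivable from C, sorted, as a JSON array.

Compute FIRST by fixpoint:
iter 1:
  A via A→a: +{a}
  B via B→a d: +{a}
  B via B→b d: +{b}
  B via B→d d: +{d}
  C via C→d: +{d}
  S via S→b B: +{b}
  S via S→c C: +{c}
  S via S→d A: +{d}
  S: {b,c,d}  A: {a}  B: {a,b,d}  C: {d}
iter 2:
  A via A→B: +{b,d}
  C via C→S: +{b,c}
  S: {b,c,d}  A: {a,b,d}  B: {a,b,d}  C: {b,c,d}
iter 3: (no change)
  S: {b,c,d}  A: {a,b,d}  B: {a,b,d}  C: {b,c,d}

FIRST(C) = ["b", "c", "d"]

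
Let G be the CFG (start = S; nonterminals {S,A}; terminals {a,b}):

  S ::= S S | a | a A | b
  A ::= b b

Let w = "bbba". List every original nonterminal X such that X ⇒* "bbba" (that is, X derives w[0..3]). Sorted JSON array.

Convert to CNF:
  S -> S S | T1 A | a | b
  A -> T0 T0
  T0 -> b
  T1 -> a

CYK fill, restricted to cells inside w[0..3]:
  [0..0]={S,T0}  "b"  orig:{S}
  [1..1]={S,T0}  "b"  orig:{S}
  [2..2]={S,T0}  "b"  orig:{S}
  [3..3]={S,T1}  "a"  orig:{S}
  [0..1]={A,S}  "bb"
  [1..2]={A,S}  "bb"
  [2..3]={S}  "ba"
  [0..2]={S}  "bbb"
  [1..3]={S}  "bba"
  [0..3]={S}  "bbba"

Original NTs in T[0,3] deriving "bbba": ["S"]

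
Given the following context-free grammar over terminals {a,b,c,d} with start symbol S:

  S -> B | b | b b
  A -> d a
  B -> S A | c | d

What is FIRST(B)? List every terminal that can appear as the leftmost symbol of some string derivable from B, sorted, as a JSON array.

Compute FIRST by fixpoint:
iter 1:
  A via A→d a: +{d}
  B via B→c: +{c}
  B via B→d: +{d}
  S via S→B: +{c,d}
  S via S→b: +{b}
  FIRST(S)={b,c,d}  FIRST(A)={d}  FIRST(B)={c,d}
iter 2:
  B via B→S A: +{b}
  FIRST(S)={b,c,d}  FIRST(A)={d}  FIRST(B)={b,c,d}
iter 3: (stable)
  FIRST(S)={b,c,d}  FIRST(A)={d}  FIRST(B)={b,c,d}

FIRST(B) = ["b", "c", "d"]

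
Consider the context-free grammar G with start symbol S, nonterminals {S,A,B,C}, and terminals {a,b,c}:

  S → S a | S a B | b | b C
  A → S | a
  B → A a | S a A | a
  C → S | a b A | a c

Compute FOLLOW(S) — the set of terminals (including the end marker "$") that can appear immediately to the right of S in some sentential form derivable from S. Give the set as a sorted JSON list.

FIRST iteration:
pass 1:
  A via A→a: +{a}
  B via B→A a: +{a}
  C via C→a b A: +{a}
  S via S→b: +{b}
  FIRST(S)={b}  FIRST(A)={a}  FIRST(B)={a}  FIRST(C)={a}
pass 2:
  A via A→S: +{b}
  B via B→A a: +{b}
  C via C→S: +{b}
  FIRST(S)={b}  FIRST(A)={a,b}  FIRST(B)={a,b}  FIRST(C)={a,b}
pass 3: (no change)
  FIRST(S)={b}  FIRST(A)={a,b}  FIRST(B)={a,b}  FIRST(C)={a,b}

FOLLOW sets:
FOLLOW(S) := {$}
[1]
  B→A a: FOLLOW(A) ⊇ FIRST(a) = {a}; new: +{a}
  B→S a A: FOLLOW(S) ⊇ FIRST(a) = {a}; new: +{a}
  S→S a B: FOLLOW(B) ⊇ FOLLOW(S) ⊇ {$,a}; new: +{$,a}
  S→b C: FOLLOW(C) ⊇ FOLLOW(S) ⊇ {$,a}; new: +{$,a}
  FOLLOW(S)={$,a}  FOLLOW(A)={a}  FOLLOW(B)={$,a}  FOLLOW(C)={$,a}
[2]
  B→S a A: FOLLOW(A) ⊇ FOLLOW(B) ⊇ {$,a}; new: +{$}
  FOLLOW(S)={$,a}  FOLLOW(A)={$,a}  FOLLOW(B)={$,a}  FOLLOW(C)={$,a}
[3] (stable)
  FOLLOW(S)={$,a}  FOLLOW(A)={$,a}  FOLLOW(B)={$,a}  FOLLOW(C)={$,a}

FOLLOW(S) = ["$", "a"]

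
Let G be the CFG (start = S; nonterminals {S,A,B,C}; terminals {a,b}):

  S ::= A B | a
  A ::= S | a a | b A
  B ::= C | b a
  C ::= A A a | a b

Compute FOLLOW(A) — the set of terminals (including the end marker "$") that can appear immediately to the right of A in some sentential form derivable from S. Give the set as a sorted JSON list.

FIRST iteration:
[1]
  A via A→a a: +{a}
  A via A→b A: +{b}
  B via B→b a: +{b}
  C via C→A A a: +{a,b}
  S via S→A B: +{a,b}
  FIRST(S)={a,b}  FIRST(A)={a,b}  FIRST(B)={b}  FIRST(C)={a,b}
[2]
  B via B→C: +{a}
  FIRST(S)={a,b}  FIRST(A)={a,b}  FIRST(B)={a,b}  FIRST(C)={a,b}
[3] (stable)
  FIRST(S)={a,b}  FIRST(A)={a,b}  FIRST(B)={a,b}  FIRST(C)={a,b}

Compute FOLLOW by fixpoint:
initialize: $ ∈ FOLLOW(S)
iter 1:
  C→A A a: FOLLOW(A) ⊇ FIRST(A) = {a,b}; new: +{a,b}
  S→A B: FOLLOW(B) ⊇ FOLLOW(S) ⊇ {$}; new: +{$}
  S: {$}  A: {a,b}  B: {$}  C: {}
iter 2:
  A→S: FOLLOW(S) ⊇ FOLLOW(A) ⊇ {a,b}; new: +{a,b}
  B→C: FOLLOW(C) ⊇ FOLLOW(B) ⊇ {$}; new: +{$}
  S→A B: FOLLOW(B) ⊇ FOLLOW(S) ⊇ {$,a,b}; new: +{a,b}
  S: {$,a,b}  A: {a,b}  B: {$,a,b}  C: {$}
iter 3:
  B→C: FOLLOW(C) ⊇ FOLLOW(B) ⊇ {$,a,b}; new: +{a,b}
  S: {$,a,b}  A: {a,b}  B: {$,a,b}  C: {$,a,b}
iter 4: (stable)
  S: {$,a,b}  A: {a,b}  B: {$,a,b}  C: {$,a,b}

FOLLOW(A) = ["a", "b"]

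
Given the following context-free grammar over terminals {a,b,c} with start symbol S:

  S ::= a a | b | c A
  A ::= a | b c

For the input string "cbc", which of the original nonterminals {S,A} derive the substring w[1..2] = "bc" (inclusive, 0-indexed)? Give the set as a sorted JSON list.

CNF form of G:
  S -> T1 A | T2 T2 | b
  A -> T0 T1 | a
  T0 -> b
  T1 -> c
  T2 -> a

CYK table (by increasing span) — only the sub-triangle for w[1..2]:
  T[1,1] 'b' = {S,T0}  orig:{S}
  T[2,2] 'c' = {T1}  orig:{}
  T[1,2] 'bc' = {A}

Original NTs in T[1,2] deriving "bc": ["A"]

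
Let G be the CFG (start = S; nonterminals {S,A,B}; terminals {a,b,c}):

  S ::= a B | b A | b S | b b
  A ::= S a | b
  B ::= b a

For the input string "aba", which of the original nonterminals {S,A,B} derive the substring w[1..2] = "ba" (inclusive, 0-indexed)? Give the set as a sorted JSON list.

CNF form of G:
  S -> T0 B | T1 A | T1 S | T1 T1
  A -> S T0 | b
  B -> T1 T0
  T0 -> a
  T1 -> b

CYK fill, restricted to cells inside w[1..2]:
  cell(1,1) b: {A,T1}  orig:{A}
  cell(2,2) a: {T0}  orig:{}
  cell(1,2) ba: {B}

Original NTs in T[1,2] deriving "ba": ["B"]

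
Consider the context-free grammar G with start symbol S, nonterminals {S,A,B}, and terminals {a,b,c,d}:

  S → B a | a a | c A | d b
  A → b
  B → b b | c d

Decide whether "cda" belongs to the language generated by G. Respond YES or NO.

Convert to CNF:
  S -> B T3 | T1 A | T2 T0 | T3 T3
  A -> b
  B -> T0 T0 | T1 T2
  T0 -> b
  T1 -> c
  T2 -> d
  T3 -> a

CYK fill:
  cell(0,0) c: {T1}  orig:{}
  cell(1,1) d: {T2}  orig:{}
  cell(2,2) a: {T3}  orig:{}
  cell(0,1) cd: {B}
  cell(1,2) da: ∅
  cell(0,2) cda: {S}

S ∈ T[0,2] ⇒ YES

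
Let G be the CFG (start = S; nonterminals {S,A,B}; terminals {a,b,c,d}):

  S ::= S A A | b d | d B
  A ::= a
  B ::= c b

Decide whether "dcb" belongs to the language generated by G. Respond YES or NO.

CNF form of G:
  S -> S X3 | T1 T2 | T2 B
  A -> a
  B -> T0 T1
  T0 -> c
  T1 -> b
  T2 -> d
  X3 -> A A

Fill CYK table bottom-up:
  [0..0]={T2}  "d"  orig:{}
  [1..1]={T0}  "c"  orig:{}
  [2..2]={T1}  "b"  orig:{}
  [0..1]=∅  "dc"
  [1..2]={B}  "cb"
  [0..2]={S}  "dcb"

S ∈ T[0,2] ⇒ YES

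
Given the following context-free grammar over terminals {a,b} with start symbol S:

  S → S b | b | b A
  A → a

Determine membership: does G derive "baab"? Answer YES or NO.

CNF form of G:
  S -> S T0 | T0 A | b
  A -> a
  T0 -> b

CYK table (by increasing span):
  T[0,0] 'b' = {S,T0}  orig:{S}
  T[1,1] 'a' = {A}
  T[2,2] 'a' = {A}
  T[3,3] 'b' = {S,T0}  orig:{S}
  T[0,1] 'ba' = {S}
  T[1,2] 'aa' = ∅
  T[2,3] 'ab' = ∅
  T[0,2] 'baa' = ∅
  T[1,3] 'aab' = ∅
  T[0,3] 'baab' = ∅

S ∉ T[0,3] ⇒ NO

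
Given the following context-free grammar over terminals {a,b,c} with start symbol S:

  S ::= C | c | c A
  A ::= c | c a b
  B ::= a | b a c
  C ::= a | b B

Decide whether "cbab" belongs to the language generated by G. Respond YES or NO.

Convert to CNF:
  S -> T0 A | T2 B | a | c
  A -> T0 X3 | c
  B -> T2 X4 | a
  C -> T2 B | a
  T0 -> c
  T1 -> a
  T2 -> b
  X3 -> T1 T2
  X4 -> T1 T0

CYK table (by increasing span):
  T[0,0] 'c' = {A,S,T0}  orig:{A,S}
  T[1,1] 'b' = {T2}  orig:{}
  T[2,2] 'a' = {B,C,S,T1}  orig:{B,C,S}
  T[3,3] 'b' = {T2}  orig:{}
  T[0,1] 'cb' = ∅
  T[1,2] 'ba' = {C,S}
  T[2,3] 'ab' = {X3}  orig:{}
  T[0,2] 'cba' = ∅
  T[1,3] 'bab' = ∅
  T[0,3] 'cbab' = ∅

S ∉ T[0,3] ⇒ NO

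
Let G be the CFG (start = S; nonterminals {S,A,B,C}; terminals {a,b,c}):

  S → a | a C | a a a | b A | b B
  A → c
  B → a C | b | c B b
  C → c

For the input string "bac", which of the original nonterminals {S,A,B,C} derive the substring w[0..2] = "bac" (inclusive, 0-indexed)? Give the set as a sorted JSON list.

CNF form of G:
  S -> T0 C | T0 X4 | T2 A | T2 B | a
  A -> c
  B -> T0 C | T1 X3 | b
  C -> c
  T0 -> a
  T1 -> c
  T2 -> b
  X3 -> B T2
  X4 -> T0 T0

Fill CYK table bottom-up — only the sub-triangle for w[0..2]:
  [0..0]={B,T2}  "b"  orig:{B}
  [1..1]={S,T0}  "a"  orig:{S}
  [2..2]={A,C,T1}  "c"  orig:{A,C}
  [0..1]=∅  "ba"
  [1..2]={B,S}  "ac"
  [0..2]={S}  "bac"

Original NTs in T[0,2] deriving "bac": ["S"]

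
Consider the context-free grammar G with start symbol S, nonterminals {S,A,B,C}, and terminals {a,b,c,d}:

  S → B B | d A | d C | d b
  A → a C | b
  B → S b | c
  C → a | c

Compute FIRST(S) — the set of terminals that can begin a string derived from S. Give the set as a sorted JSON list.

Compute FIRST by fixpoint:
round 1:
  A via A→a C: +{a}
  A via A→b: +{b}
  B via B→c: +{c}
  C via C→a: +{a}
  C via C→c: +{c}
  S via S→B B: +{c}
  S via S→d A: +{d}
  FIRST[S]={c,d}  FIRST[A]={a,b}  FIRST[B]={c}  FIRST[C]={a,c}
round 2:
  B via B→S b: +{d}
  FIRST[S]={c,d}  FIRST[A]={a,b}  FIRST[B]={c,d}  FIRST[C]={a,c}
round 3: (stable)
  FIRST[S]={c,d}  FIRST[A]={a,b}  FIRST[B]={c,d}  FIRST[C]={a,c}

FIRST(S) = ["c", "d"]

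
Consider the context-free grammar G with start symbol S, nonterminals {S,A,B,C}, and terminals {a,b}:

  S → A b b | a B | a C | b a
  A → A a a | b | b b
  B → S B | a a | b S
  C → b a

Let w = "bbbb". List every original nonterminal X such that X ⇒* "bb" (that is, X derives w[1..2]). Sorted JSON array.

CNF form of G:
  S -> A X3 | T0 B | T0 C | T1 T0
  A -> A X2 | T1 T1 | b
  B -> S B | T0 T0 | T1 S
  C -> T1 T0
  T0 -> a
  T1 -> b
  X2 -> T0 T0
  X3 -> T1 T1

Fill CYK table bottom-up — only the sub-triangle for w[1..2]:
  cell(1,1) b: {A,T1}  orig:{A}
  cell(2,2) b: {A,T1}  orig:{A}
  cell(1,2) bb: {A,X3}  orig:{A}

Original NTs in T[1,2] deriving "bb": ["A"]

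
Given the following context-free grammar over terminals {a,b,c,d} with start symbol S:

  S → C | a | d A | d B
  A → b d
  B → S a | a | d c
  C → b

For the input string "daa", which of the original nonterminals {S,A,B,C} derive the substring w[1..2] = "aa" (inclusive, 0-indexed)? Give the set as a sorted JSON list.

CNF form of G:
  S -> T1 A | T1 B | a | b
  A -> T0 T1
  B -> S T2 | T1 T3 | a
  C -> b
  T0 -> b
  T1 -> d
  T2 -> a
  T3 -> c

CYK fill (cells [i..j] with 1 ≤ i ≤ j ≤ 2 only):
  T[1,1] 'a' = {B,S,T2}  orig:{B,S}
  T[2,2] 'a' = {B,S,T2}  orig:{B,S}
  T[1,2] 'aa' = {B}

Original NTs in T[1,2] deriving "aa": ["B"]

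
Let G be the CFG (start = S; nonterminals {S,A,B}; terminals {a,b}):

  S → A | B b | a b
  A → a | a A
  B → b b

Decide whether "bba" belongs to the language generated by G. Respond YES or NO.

CNF form of G:
  S -> B T1 | T0 A | T0 T1 | a
  A -> T0 A | a
  B -> T1 T1
  T0 -> a
  T1 -> b

CYK table (by increasing span):
  T[0,0] 'b' = {T1}  orig:{}
  T[1,1] 'b' = {T1}  orig:{}
  T[2,2] 'a' = {A,S,T0}  orig:{A,S}
  T[0,1] 'bb' = {B}
  T[1,2] 'ba' = ∅
  T[0,2] 'bba' = ∅

S ∉ T[0,2] ⇒ NO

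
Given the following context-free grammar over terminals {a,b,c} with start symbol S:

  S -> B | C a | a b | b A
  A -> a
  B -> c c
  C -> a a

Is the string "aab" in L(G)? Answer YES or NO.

CNF form of G:
  S -> C T1 | T0 T0 | T1 T2 | T2 A
  A -> a
  B -> T0 T0
  C -> T1 T1
  T0 -> c
  T1 -> a
  T2 -> b

CYK table (by increasing span):
  [0..0]={A,T1}  "a"  orig:{A}
  [1..1]={A,T1}  "a"  orig:{A}
  [2..2]={T2}  "b"  orig:{}
  [0..1]={C}  "aa"
  [1..2]={S}  "ab"
  [0..2]=∅  "aab"

S ∉ T[0,2] ⇒ NO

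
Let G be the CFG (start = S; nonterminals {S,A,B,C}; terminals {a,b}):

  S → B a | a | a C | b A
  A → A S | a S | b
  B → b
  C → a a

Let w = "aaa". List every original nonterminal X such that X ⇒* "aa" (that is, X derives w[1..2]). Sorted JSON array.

Convert to CNF:
  S -> B T0 | T0 C | T1 A | a
  A -> A S | T0 S | b
  B -> b
  C -> T0 T0
  T0 -> a
  T1 -> b

CYK fill — only the sub-triangle for w[1..2]:
  cell(1,1) a: {S,T0}  orig:{S}
  cell(2,2) a: {S,T0}  orig:{S}
  cell(1,2) aa: {A,C}

Original NTs in T[1,2] deriving "aa": ["A", "C"]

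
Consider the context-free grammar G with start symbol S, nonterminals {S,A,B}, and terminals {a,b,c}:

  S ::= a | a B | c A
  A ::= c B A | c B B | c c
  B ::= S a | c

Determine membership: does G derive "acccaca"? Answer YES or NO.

CNF form of G:
  S -> T0 A | T1 B | a
  A -> T0 T0 | T0 X2 | T0 X3
  B -> S T1 | c
  T0 -> c
  T1 -> a
  X2 -> B A
  X3 -> B B

Fill CYK table bottom-up:
  [0..0]={S,T1}  "a"  orig:{S}
  [1..1]={B,T0}  "c"  orig:{B}
  [2..2]={B,T0}  "c"  orig:{B}
  [3..3]={B,T0}  "c"  orig:{B}
  [4..4]={S,T1}  "a"  orig:{S}
  [5..5]={B,T0}  "c"  orig:{B}
  [6..6]={S,T1}  "a"  orig:{S}
  [0..1]={S}  "ac"
  [1..2]={A,X3}  "cc"  orig:{A}
  [2..3]={A,X3}  "cc"  orig:{A}
  [3..4]=∅  "ca"
  [4..5]={S}  "ac"
  [5..6]=∅  "ca"
  [0..2]=∅  "acc"
  [1..3]={A,S,X2}  "ccc"  orig:{A,S}
  [2..4]=∅  "cca"
  [3..5]=∅  "cac"
  [4..6]={B}  "aca"
  [0..3]=∅  "accc"
  [1..4]={B}  "ccca"
  [2..5]=∅  "ccac"
  [3..6]={X3}  "caca"  orig:{}
  [0..4]={S}  "accca"
  [1..5]={X3}  "cccac"  orig:{}
  [2..6]={A}  "ccaca"
  [0..5]=∅  "acccac"
  [1..6]={S,X2}  "cccaca"  orig:{S}
  [0..6]=∅  "acccaca"

S ∉ T[0,6] ⇒ NO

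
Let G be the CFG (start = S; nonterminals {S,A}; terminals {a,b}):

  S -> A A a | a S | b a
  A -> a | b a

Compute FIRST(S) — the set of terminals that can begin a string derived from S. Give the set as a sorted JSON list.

FIRST sets, iterate to fixpoint:
round 1:
  A via A→a: +{a}
  A via A→b a: +{b}
  S via S→A A a: +{a,b}
  S: {a,b}  A: {a,b}
round 2: (no change)
  S: {a,b}  A: {a,b}

FIRST(S) = ["a", "b"]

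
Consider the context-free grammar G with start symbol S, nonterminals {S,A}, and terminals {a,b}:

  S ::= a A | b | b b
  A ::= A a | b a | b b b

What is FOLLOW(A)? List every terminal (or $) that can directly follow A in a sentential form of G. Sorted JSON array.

FIRST sets, iterate to fixpoint:
[1]
  A via A→b a: +{b}
  S via S→a A: +{a}
  S via S→b: +{b}
  S: {a,b}  A: {b}
[2] done
  S: {a,b}  A: {b}

FOLLOW sets:
seed FOLLOW(S) with $
round 1:
  A→A a: FOLLOW(A) ⊇ FIRST(a) = {a}; new: +{a}
  S→a A: FOLLOW(A) ⊇ FOLLOW(S) ⊇ {$}; new: +{$}
  FOLLOW[S]={$}  FOLLOW[A]={$,a}
round 2: (stable)
  FOLLOW[S]={$}  FOLLOW[A]={$,a}

FOLLOW(A) = ["$", "a"]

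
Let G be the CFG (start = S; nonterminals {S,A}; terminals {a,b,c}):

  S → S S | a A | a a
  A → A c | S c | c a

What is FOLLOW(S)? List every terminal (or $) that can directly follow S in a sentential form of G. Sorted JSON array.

Compute FIRST by fixpoint:
[1]
  A via A→c a: +{c}
  S via S→a A: +{a}
  FIRST[S]={a}  FIRST[A]={c}
[2]
  A via A→S c: +{a}
  FIRST[S]={a}  FIRST[A]={a,c}
[3] — fixpoint
  FIRST[S]={a}  FIRST[A]={a,c}

FOLLOW sets:
FOLLOW(S) := {$}
[1]
  A→A c: FOLLOW(A) ⊇ FIRST(c) = {c}; new: +{c}
  A→S c: FOLLOW(S) ⊇ FIRST(c) = {c}; new: +{c}
  S→S S: FOLLOW(S) ⊇ FIRST(S) = {a}; new: +{a}
  S→a A: FOLLOW(A) ⊇ FOLLOW(S) ⊇ {$,a,c}; new: +{$,a}
  FOLLOW(S)={$,a,c}  FOLLOW(A)={$,a,c}
[2] done
  FOLLOW(S)={$,a,c}  FOLLOW(A)={$,a,c}

FOLLOW(S) = ["$", "a", "c"]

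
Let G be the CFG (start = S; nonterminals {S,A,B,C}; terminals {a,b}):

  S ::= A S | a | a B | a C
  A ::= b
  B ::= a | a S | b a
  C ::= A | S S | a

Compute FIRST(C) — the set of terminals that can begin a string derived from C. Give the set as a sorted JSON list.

FIRST sets, iterate to fixpoint:
round 1:
  A via A→b: +{b}
  B via B→a: +{a}
  B via B→b a: +{b}
  C via C→A: +{b}
  C via C→a: +{a}
  S via S→A S: +{b}
  S via S→a: +{a}
  FIRST(S)={a,b}  FIRST(A)={b}  FIRST(B)={a,b}  FIRST(C)={a,b}
round 2: (no change)
  FIRST(S)={a,b}  FIRST(A)={b}  FIRST(B)={a,b}  FIRST(C)={a,b}

FIRST(C) = ["a", "b"]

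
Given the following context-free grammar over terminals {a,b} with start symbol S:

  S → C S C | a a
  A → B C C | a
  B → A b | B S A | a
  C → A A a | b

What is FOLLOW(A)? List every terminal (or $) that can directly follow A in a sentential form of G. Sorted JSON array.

FIRST sets, iterate to fixpoint:
round 1:
  A via A→a: +{a}
  B via B→A b: +{a}
  C via C→A A a: +{a}
  C via C→b: +{b}
  S via S→C S C: +{a,b}
  FIRST(S)={a,b}  FIRST(A)={a}  FIRST(B)={a}  FIRST(C)={a,b}
round 2: done
  FIRST(S)={a,b}  FIRST(A)={a}  FIRST(B)={a}  FIRST(C)={a,b}

FOLLOW iteration:
FOLLOW(S) := {$}
round 1:
  A→B C C: FOLLOW(B) ⊇ FIRST(C) = {a,b}; new: +{a,b}
  A→B C C: FOLLOW(C) ⊇ FIRST(C) = {a,b}; new: +{a,b}
  B→A b: FOLLOW(A) ⊇ FIRST(b) = {b}; new: +{b}
  B→B S A: FOLLOW(S) ⊇ FIRST(A) = {a}; new: +{a}
  B→B S A: FOLLOW(A) ⊇ FOLLOW(B) ⊇ {a,b}; new: +{a}
  S→C S C: FOLLOW(S) ⊇ FIRST(C) = {a,b}; new: +{b}
  S→C S C: FOLLOW(C) ⊇ FOLLOW(S) ⊇ {$,a,b}; new: +{$}
  FOLLOW(S)={$,a,b}  FOLLOW(A)={a,b}  FOLLOW(B)={a,b}  FOLLOW(C)={$,a,b}
round 2: — fixpoint
  FOLLOW(S)={$,a,b}  FOLLOW(A)={a,b}  FOLLOW(B)={a,b}  FOLLOW(C)={$,a,b}

FOLLOW(A) = ["a", "b"]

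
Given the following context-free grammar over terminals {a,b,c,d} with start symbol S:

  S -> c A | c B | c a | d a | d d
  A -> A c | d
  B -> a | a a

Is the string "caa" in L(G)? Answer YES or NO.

CNF form of G:
  S -> T0 A | T0 B | T0 T1 | T2 T1 | T2 T2
  A -> A T0 | d
  B -> T1 T1 | a
  T0 -> c
  T1 -> a
  T2 -> d

CYK fill:
  T[0,0] 'c' = {T0}  orig:{}
  T[1,1] 'a' = {B,T1}  orig:{B}
  T[2,2] 'a' = {B,T1}  orig:{B}
  T[0,1] 'ca' = {S}
  T[1,2] 'aa' = {B}
  T[0,2] 'caa' = {S}

S ∈ T[0,2] ⇒ YES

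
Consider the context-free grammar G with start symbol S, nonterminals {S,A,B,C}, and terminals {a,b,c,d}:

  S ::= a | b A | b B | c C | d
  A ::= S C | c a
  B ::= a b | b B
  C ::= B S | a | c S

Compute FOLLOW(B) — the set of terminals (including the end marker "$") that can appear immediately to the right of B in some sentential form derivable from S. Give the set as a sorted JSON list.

FIRST sets, iterate to fixpoint:
iter 1:
  A via A→c a: +{c}
  B via B→a b: +{a}
  B via B→b B: +{b}
  C via C→B S: +{a,b}
  C via C→c S: +{c}
  S via S→a: +{a}
  S via S→b A: +{b}
  S via S→c C: +{c}
  S via S→d: +{d}
  S: {a,b,c,d}  A: {c}  B: {a,b}  C: {a,b,c}
iter 2:
  A via A→S C: +{a,b,d}
  S: {a,b,c,d}  A: {a,b,c,d}  B: {a,b}  C: {a,b,c}
iter 3: done
  S: {a,b,c,d}  A: {a,b,c,d}  B: {a,b}  C: {a,b,c}

FOLLOW sets:
initialize: $ ∈ FOLLOW(S)
[1]
  A→S C: FOLLOW(S) ⊇ FIRST(C) = {a,b,c}; new: +{a,b,c}
  C→B S: FOLLOW(B) ⊇ FIRST(S) = {a,b,c,d}; new: +{a,b,c,d}
  S→b A: FOLLOW(A) ⊇ FOLLOW(S) ⊇ {$,a,b,c}; new: +{$,a,b,c}
  S→b B: FOLLOW(B) ⊇ FOLLOW(S) ⊇ {$,a,b,c}; new: +{$}
  S→c C: FOLLOW(C) ⊇ FOLLOW(S) ⊇ {$,a,b,c}; new: +{$,a,b,c}
  FOLLOW[S]={$,a,b,c}  FOLLOW[A]={$,a,b,c}  FOLLOW[B]={$,a,b,c,d}  FOLLOW[C]={$,a,b,c}
[2] (stable)
  FOLLOW[S]={$,a,b,c}  FOLLOW[A]={$,a,b,c}  FOLLOW[B]={$,a,b,c,d}  FOLLOW[C]={$,a,b,c}

FOLLOW(B) = ["$", "a", "b", "c", "d"]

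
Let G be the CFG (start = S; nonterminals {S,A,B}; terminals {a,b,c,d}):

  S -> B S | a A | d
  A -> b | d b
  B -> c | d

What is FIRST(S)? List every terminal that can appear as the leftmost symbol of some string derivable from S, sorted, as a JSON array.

Compute FIRST by fixpoint:
iter 1:
  A via A→b: +{b}
  A via A→d b: +{d}
  B via B→c: +{c}
  B via B→d: +{d}
  S via S→B S: +{c,d}
  S via S→a A: +{a}
  S: {a,c,d}  A: {b,d}  B: {c,d}
iter 2: — fixpoint
  S: {a,c,d}  A: {b,d}  B: {c,d}

FIRST(S) = ["a", "c", "d"]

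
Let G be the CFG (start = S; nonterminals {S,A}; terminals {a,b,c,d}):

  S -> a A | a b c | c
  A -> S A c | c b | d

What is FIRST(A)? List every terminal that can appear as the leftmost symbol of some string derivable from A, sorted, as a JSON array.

Compute FIRST by fixpoint:
round 1:
  A via A→c b: +{c}
  A via A→d: +{d}
  S via S→a A: +{a}
  S via S→c: +{c}
  S: {a,c}  A: {c,d}
round 2:
  A via A→S A c: +{a}
  S: {a,c}  A: {a,c,d}
round 3: — fixpoint
  S: {a,c}  A: {a,c,d}

FIRST(A) = ["a", "c", "d"]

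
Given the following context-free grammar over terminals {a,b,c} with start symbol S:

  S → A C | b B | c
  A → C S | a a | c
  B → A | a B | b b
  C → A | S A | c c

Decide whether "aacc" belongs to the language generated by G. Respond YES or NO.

CNF form of G:
  S -> A C | T1 B | c
  A -> C S | T0 T0 | c
  B -> C S | T0 B | T0 T0 | T1 T1 | c
  C -> C S | S A | T0 T0 | T2 T2 | c
  T0 -> a
  T1 -> b
  T2 -> c

CYK table (by increasing span):
  cell(0,0) a: {T0}  orig:{}
  cell(1,1) a: {T0}  orig:{}
  cell(2,2) c: {A,B,C,S,T2}  orig:{A,B,C,S}
  cell(3,3) c: {A,B,C,S,T2}  orig:{A,B,C,S}
  cell(0,1) aa: {A,B,C}
  cell(1,2) ac: {B}
  cell(2,3) cc: {A,B,C,S}
  cell(0,2) aac: {A,B,C,S}
  cell(1,3) acc: {B}
  cell(0,3) aacc: {A,B,C,S}

S ∈ T[0,3] ⇒ YES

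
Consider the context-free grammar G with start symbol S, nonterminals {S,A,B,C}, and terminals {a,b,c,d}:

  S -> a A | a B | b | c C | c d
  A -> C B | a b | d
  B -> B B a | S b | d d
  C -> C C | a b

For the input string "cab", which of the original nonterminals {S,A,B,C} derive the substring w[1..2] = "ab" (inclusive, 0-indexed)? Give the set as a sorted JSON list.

CNF form of G:
  S -> T0 A | T0 B | T3 C | T3 T2 | b
  A -> C B | T0 T1 | d
  B -> B X4 | S T1 | T2 T2
  C -> C C | T0 T1
  T0 -> a
  T1 -> b
  T2 -> d
  T3 -> c
  X4 -> B T0

CYK fill, restricted to cells inside w[1..2]:
  T[1,1] 'a' = {T0}  orig:{}
  T[2,2] 'b' = {S,T1}  orig:{S}
  T[1,2] 'ab' = {A,C}

Original NTs in T[1,2] deriving "ab": ["A", "C"]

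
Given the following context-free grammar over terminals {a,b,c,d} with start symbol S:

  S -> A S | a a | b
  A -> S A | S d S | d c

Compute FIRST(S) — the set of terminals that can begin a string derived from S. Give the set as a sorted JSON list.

FIRST sets, iterate to fixpoint:
iter 1:
  A via A→d c: +{d}
  S via S→A S: +{d}
  S via S→a a: +{a}
  S via S→b: +{b}
  S: {a,b,d}  A: {d}
iter 2:
  A via A→S A: +{a,b}
  S: {a,b,d}  A: {a,b,d}
iter 3: (no change)
  S: {a,b,d}  A: {a,b,d}

FIRST(S) = ["a", "b", "d"]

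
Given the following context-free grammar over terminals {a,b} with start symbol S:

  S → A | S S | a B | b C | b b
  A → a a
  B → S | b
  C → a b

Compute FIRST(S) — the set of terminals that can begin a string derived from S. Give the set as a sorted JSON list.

Compute FIRST by fixpoint:
iter 1:
  A via A→a a: +{a}
  B via B→b: +{b}
  C via C→a b: +{a}
  S via S→A: +{a}
  S via S→b C: +{b}
  FIRST(S)={a,b}  FIRST(A)={a}  FIRST(B)={b}  FIRST(C)={a}
iter 2:
  B via B→S: +{a}
  FIRST(S)={a,b}  FIRST(A)={a}  FIRST(B)={a,b}  FIRST(C)={a}
iter 3: — fixpoint
  FIRST(S)={a,b}  FIRST(A)={a}  FIRST(B)={a,b}  FIRST(C)={a}

FIRST(S) = ["a", "b"]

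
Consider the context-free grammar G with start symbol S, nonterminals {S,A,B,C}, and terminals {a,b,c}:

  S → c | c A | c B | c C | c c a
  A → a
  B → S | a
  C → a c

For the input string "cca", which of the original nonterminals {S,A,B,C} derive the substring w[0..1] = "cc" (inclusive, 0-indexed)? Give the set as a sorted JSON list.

CNF form of G:
  S -> T0 A | T0 B | T0 C | T0 X3 | c
  A -> a
  B -> T0 A | T0 B | T0 C | T0 X2 | a | c
  C -> T1 T0
  T0 -> c
  T1 -> a
  X2 -> T0 T1
  X3 -> T0 T1

CYK fill — only the sub-triangle for w[0..1]:
  [0..0]={B,S,T0}  "c"  orig:{B,S}
  [1..1]={B,S,T0}  "c"  orig:{B,S}
  [0..1]={B,S}  "cc"

Original NTs in T[0,1] deriving "cc": ["B", "S"]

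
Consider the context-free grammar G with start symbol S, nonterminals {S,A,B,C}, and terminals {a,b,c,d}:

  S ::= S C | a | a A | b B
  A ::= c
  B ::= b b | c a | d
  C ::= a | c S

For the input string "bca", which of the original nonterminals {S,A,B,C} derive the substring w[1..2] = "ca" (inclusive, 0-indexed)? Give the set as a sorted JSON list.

CNF form of G:
  S -> S C | T0 B | T2 A | a
  A -> c
  B -> T0 T0 | T1 T2 | d
  C -> T1 S | a
  T0 -> b
  T1 -> c
  T2 -> a

Fill CYK table bottom-up (cells [i..j] with 1 ≤ i ≤ j ≤ 2 only):
  T[1,1] 'c' = {A,T1}  orig:{A}
  T[2,2] 'a' = {C,S,T2}  orig:{C,S}
  T[1,2] 'ca' = {B,C}

Original NTs in T[1,2] deriving "ca": ["B", "C"]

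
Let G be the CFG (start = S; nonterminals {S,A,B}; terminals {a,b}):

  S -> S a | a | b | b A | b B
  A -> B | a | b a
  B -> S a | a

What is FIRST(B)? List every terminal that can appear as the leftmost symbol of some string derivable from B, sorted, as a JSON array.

Compute FIRST by fixpoint:
iter 1:
  A via A→a: +{a}
  A via A→b a: +{b}
  B via B→a: +{a}
  S via S→a: +{a}
  S via S→b: +{b}
  S: {a,b}  A: {a,b}  B: {a}
iter 2:
  B via B→S a: +{b}
  S: {a,b}  A: {a,b}  B: {a,b}
iter 3: (no change)
  S: {a,b}  A: {a,b}  B: {a,b}

FIRST(B) = ["a", "b"]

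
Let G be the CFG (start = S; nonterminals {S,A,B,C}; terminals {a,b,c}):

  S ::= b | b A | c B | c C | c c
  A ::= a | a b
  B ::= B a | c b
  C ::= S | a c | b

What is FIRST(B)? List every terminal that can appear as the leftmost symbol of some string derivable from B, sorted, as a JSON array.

Compute FIRST by fixpoint:
[1]
  A via A→a: +{a}
  B via B→c b: +{c}
  C via C→a c: +{a}
  C via C→b: +{b}
  S via S→b: +{b}
  S via S→c B: +{c}
  S: {b,c}  A: {a}  B: {c}  C: {a,b}
[2]
  C via C→S: +{c}
  S: {b,c}  A: {a}  B: {c}  C: {a,b,c}
[3] done
  S: {b,c}  A: {a}  B: {c}  C: {a,b,c}

FIRST(B) = ["c"]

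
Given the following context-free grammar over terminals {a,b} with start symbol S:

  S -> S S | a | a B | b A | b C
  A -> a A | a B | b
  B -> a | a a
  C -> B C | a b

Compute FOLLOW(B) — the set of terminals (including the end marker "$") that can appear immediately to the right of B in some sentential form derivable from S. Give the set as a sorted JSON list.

FIRST iteration:
[1]
  A via A→a A: +{a}
  A via A→b: +{b}
  B via B→a: +{a}
  C via C→B C: +{a}
  S via S→a: +{a}
  S via S→b A: +{b}
  S: {a,b}  A: {a,b}  B: {a}  C: {a}
[2] (no change)
  S: {a,b}  A: {a,b}  B: {a}  C: {a}

Compute FOLLOW by fixpoint:
FOLLOW(S) := {$}
pass 1:
  C→B C: FOLLOW(B) ⊇ FIRST(C) = {a}; new: +{a}
  S→S S: FOLLOW(S) ⊇ FIRST(S) = {a,b}; new: +{a,b}
  S→a B: FOLLOW(B) ⊇ FOLLOW(S) ⊇ {$,a,b}; new: +{$,b}
  S→b A: FOLLOW(A) ⊇ FOLLOW(S) ⊇ {$,a,b}; new: +{$,a,b}
  S→b C: FOLLOW(C) ⊇ FOLLOW(S) ⊇ {$,a,b}; new: +{$,a,b}
  FOLLOW(S)={$,a,b}  FOLLOW(A)={$,a,b}  FOLLOW(B)={$,a,b}  FOLLOW(C)={$,a,b}
pass 2: (stable)
  FOLLOW(S)={$,a,b}  FOLLOW(A)={$,a,b}  FOLLOW(B)={$,a,b}  FOLLOW(C)={$,a,b}

FOLLOW(B) = ["$", "a", "b"]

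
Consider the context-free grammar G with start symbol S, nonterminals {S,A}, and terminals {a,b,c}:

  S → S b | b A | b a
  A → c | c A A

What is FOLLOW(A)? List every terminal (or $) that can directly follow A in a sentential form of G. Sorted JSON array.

Compute FIRST by fixpoint:
iter 1:
  A via A→c: +{c}
  S via S→b A: +{b}
  S: {b}  A: {c}
iter 2: (stable)
  S: {b}  A: {c}

Compute FOLLOW by fixpoint:
FOLLOW(S) := {$}
iter 1:
  A→c A A: FOLLOW(A) ⊇ FIRST(A) = {c}; new: +{c}
  S→S b: FOLLOW(S) ⊇ FIRST(b) = {b}; new: +{b}
  S→b A: FOLLOW(A) ⊇ FOLLOW(S) ⊇ {$,b}; new: +{$,b}
  FOLLOW(S)={$,b}  FOLLOW(A)={$,b,c}
iter 2: done
  FOLLOW(S)={$,b}  FOLLOW(A)={$,b,c}

FOLLOW(A) = ["$", "b", "c"]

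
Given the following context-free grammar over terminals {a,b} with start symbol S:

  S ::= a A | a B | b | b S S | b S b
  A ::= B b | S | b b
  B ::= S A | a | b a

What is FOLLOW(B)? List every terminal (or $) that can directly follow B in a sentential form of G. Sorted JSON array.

Compute FIRST by fixpoint:
pass 1:
  A via A→b b: +{b}
  B via B→a: +{a}
  B via B→b a: +{b}
  S via S→a A: +{a}
  S via S→b: +{b}
  FIRST(S)={a,b}  FIRST(A)={b}  FIRST(B)={a,b}
pass 2:
  A via A→B b: +{a}
  FIRST(S)={a,b}  FIRST(A)={a,b}  FIRST(B)={a,b}
pass 3: done
  FIRST(S)={a,b}  FIRST(A)={a,b}  FIRST(B)={a,b}

FOLLOW sets:
FOLLOW(S) := {$}
pass 1:
  A→B b: FOLLOW(B) ⊇ FIRST(b) = {b}; new: +{b}
  B→S A: FOLLOW(S) ⊇ FIRST(A) = {a,b}; new: +{a,b}
  B→S A: FOLLOW(A) ⊇ FOLLOW(B) ⊇ {b}; new: +{b}
  S→a A: FOLLOW(A) ⊇ FOLLOW(S) ⊇ {$,a,b}; new: +{$,a}
  S→a B: FOLLOW(B) ⊇ FOLLOW(S) ⊇ {$,a,b}; new: +{$,a}
  FOLLOW[S]={$,a,b}  FOLLOW[A]={$,a,b}  FOLLOW[B]={$,a,b}
pass 2: done
  FOLLOW[S]={$,a,b}  FOLLOW[A]={$,a,b}  FOLLOW[B]={$,a,b}

FOLLOW(B) = ["$", "a", "b"]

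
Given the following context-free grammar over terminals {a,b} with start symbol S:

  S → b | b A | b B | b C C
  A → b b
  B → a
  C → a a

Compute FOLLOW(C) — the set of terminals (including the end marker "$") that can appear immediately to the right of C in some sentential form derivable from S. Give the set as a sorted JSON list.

FIRST iteration:
round 1:
  A via A→b b: +{b}
  B via B→a: +{a}
  C via C→a a: +{a}
  S via S→b: +{b}
  FIRST[S]={b}  FIRST[A]={b}  FIRST[B]={a}  FIRST[C]={a}
round 2: done
  FIRST[S]={b}  FIRST[A]={b}  FIRST[B]={a}  FIRST[C]={a}

Compute FOLLOW by fixpoint:
FOLLOW(S) := {$}
pass 1:
  S→b A: FOLLOW(A) ⊇ FOLLOW(S) ⊇ {$}; new: +{$}
  S→b B: FOLLOW(B) ⊇ FOLLOW(S) ⊇ {$}; new: +{$}
  S→b C C: FOLLOW(C) ⊇ FIRST(C) = {a}; new: +{a}
  S→b C C: FOLLOW(C) ⊇ FOLLOW(S) ⊇ {$}; new: +{$}
  FOLLOW(S)={$}  FOLLOW(A)={$}  FOLLOW(B)={$}  FOLLOW(C)={$,a}
pass 2: (stable)
  FOLLOW(S)={$}  FOLLOW(A)={$}  FOLLOW(B)={$}  FOLLOW(C)={$,a}

FOLLOW(C) = ["$", "a"]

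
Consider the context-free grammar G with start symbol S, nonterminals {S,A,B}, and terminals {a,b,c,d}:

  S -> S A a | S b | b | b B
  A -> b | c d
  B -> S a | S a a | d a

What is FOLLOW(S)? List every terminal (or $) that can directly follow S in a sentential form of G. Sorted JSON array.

FIRST iteration:
pass 1:
  A via A→b: +{b}
  A via A→c d: +{c}
  B via B→d a: +{d}
  S via S→b: +{b}
  S: {b}  A: {b,c}  B: {d}
pass 2:
  B via B→S a: +{b}
  S: {b}  A: {b,c}  B: {b,d}
pass 3: (no change)
  S: {b}  A: {b,c}  B: {b,d}

FOLLOW sets:
initialize: $ ∈ FOLLOW(S)
pass 1:
  B→S a: FOLLOW(S) ⊇ FIRST(a) = {a}; new: +{a}
  S→S A a: FOLLOW(S) ⊇ FIRST(A) = {b,c}; new: +{b,c}
  S→S A a: FOLLOW(A) ⊇ FIRST(a) = {a}; new: +{a}
  S→b B: FOLLOW(B) ⊇ FOLLOW(S) ⊇ {$,a,b,c}; new: +{$,a,b,c}
  FOLLOW[S]={$,a,b,c}  FOLLOW[A]={a}  FOLLOW[B]={$,a,b,c}
pass 2: — fixpoint
  FOLLOW[S]={$,a,b,c}  FOLLOW[A]={a}  FOLLOW[B]={$,a,b,c}

FOLLOW(S) = ["$", "a", "b", "c"]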